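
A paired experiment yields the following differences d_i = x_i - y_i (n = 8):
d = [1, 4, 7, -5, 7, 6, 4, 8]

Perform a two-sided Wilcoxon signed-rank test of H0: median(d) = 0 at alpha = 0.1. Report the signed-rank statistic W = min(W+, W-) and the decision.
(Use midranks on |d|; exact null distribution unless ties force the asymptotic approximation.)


Step 1: Drop any zero differences (none here) and take |d_i|.
|d| = [1, 4, 7, 5, 7, 6, 4, 8]
Step 2: Midrank |d_i| (ties get averaged ranks).
ranks: |1|->1, |4|->2.5, |7|->6.5, |5|->4, |7|->6.5, |6|->5, |4|->2.5, |8|->8
Step 3: Attach original signs; sum ranks with positive sign and with negative sign.
W+ = 1 + 2.5 + 6.5 + 6.5 + 5 + 2.5 + 8 = 32
W- = 4 = 4
(Check: W+ + W- = 36 should equal n(n+1)/2 = 36.)
Step 4: Test statistic W = min(W+, W-) = 4.
Step 5: Ties in |d|, so use the tie-corrected normal approximation.
        E[W] = n(n+1)/4 = 8*9/4 = 18.
        Tie groups: |d|=4 (t=2), |d|=7 (t=2); sum(t^3 - t) = 12.
        Var[W] = n(n+1)(2n+1)/24 - sum(t^3-t)/48 = 1224/24 - 12/48 = 50.75.
        z = (W - E[W]) / sqrt(Var[W]) = (4 - 18) / 7.1239 = -1.9652.
        Two-sided p = 2*Phi(z) = 0.049389.
Step 6: alpha = 0.1. reject H0.

W+ = 32, W- = 4, W = min = 4, p = 0.049389, reject H0.


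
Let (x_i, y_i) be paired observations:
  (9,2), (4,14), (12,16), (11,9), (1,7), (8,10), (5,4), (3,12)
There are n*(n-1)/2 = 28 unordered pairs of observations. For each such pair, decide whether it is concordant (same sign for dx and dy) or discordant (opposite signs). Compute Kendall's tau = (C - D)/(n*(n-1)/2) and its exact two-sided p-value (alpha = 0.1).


Step 1: Enumerate the 28 unordered pairs (i,j) with i<j and classify each by sign(x_j-x_i) * sign(y_j-y_i).
  (1,2):dx=-5,dy=+12->D; (1,3):dx=+3,dy=+14->C; (1,4):dx=+2,dy=+7->C; (1,5):dx=-8,dy=+5->D
  (1,6):dx=-1,dy=+8->D; (1,7):dx=-4,dy=+2->D; (1,8):dx=-6,dy=+10->D; (2,3):dx=+8,dy=+2->C
  (2,4):dx=+7,dy=-5->D; (2,5):dx=-3,dy=-7->C; (2,6):dx=+4,dy=-4->D; (2,7):dx=+1,dy=-10->D
  (2,8):dx=-1,dy=-2->C; (3,4):dx=-1,dy=-7->C; (3,5):dx=-11,dy=-9->C; (3,6):dx=-4,dy=-6->C
  (3,7):dx=-7,dy=-12->C; (3,8):dx=-9,dy=-4->C; (4,5):dx=-10,dy=-2->C; (4,6):dx=-3,dy=+1->D
  (4,7):dx=-6,dy=-5->C; (4,8):dx=-8,dy=+3->D; (5,6):dx=+7,dy=+3->C; (5,7):dx=+4,dy=-3->D
  (5,8):dx=+2,dy=+5->C; (6,7):dx=-3,dy=-6->C; (6,8):dx=-5,dy=+2->D; (7,8):dx=-2,dy=+8->D
Step 2: C = 15, D = 13, total pairs = 28.
Step 3: tau = (C - D)/(n(n-1)/2) = (15 - 13)/28 = 0.071429.
Step 4: Exact two-sided p-value (enumerate n! = 40320 permutations of y under H0): p = 0.904861.
Step 5: alpha = 0.1. fail to reject H0.

tau_b = 0.0714 (C=15, D=13), p = 0.904861, fail to reject H0.


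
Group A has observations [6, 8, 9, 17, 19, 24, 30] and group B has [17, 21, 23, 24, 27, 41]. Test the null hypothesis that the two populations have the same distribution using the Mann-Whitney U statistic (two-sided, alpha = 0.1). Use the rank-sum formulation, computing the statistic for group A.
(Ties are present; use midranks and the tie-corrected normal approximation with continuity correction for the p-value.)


Step 1: Combine and sort all 13 observations; assign midranks.
sorted (value, group): (6,X), (8,X), (9,X), (17,X), (17,Y), (19,X), (21,Y), (23,Y), (24,X), (24,Y), (27,Y), (30,X), (41,Y)
ranks: 6->1, 8->2, 9->3, 17->4.5, 17->4.5, 19->6, 21->7, 23->8, 24->9.5, 24->9.5, 27->11, 30->12, 41->13
Step 2: Rank sum for X: R1 = 1 + 2 + 3 + 4.5 + 6 + 9.5 + 12 = 38.
Step 3: U_X = R1 - n1(n1+1)/2 = 38 - 7*8/2 = 38 - 28 = 10.
       U_Y = n1*n2 - U_X = 42 - 10 = 32.
Step 4: Ties are present, so use the tie-corrected normal approximation (with continuity correction) for the p-value.
Step 5: p-value = 0.132546; compare to alpha = 0.1. fail to reject H0.

U_X = 10, p = 0.132546, fail to reject H0 at alpha = 0.1.


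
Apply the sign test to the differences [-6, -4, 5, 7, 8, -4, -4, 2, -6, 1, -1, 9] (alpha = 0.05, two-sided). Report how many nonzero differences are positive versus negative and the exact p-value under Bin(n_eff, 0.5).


Step 1: Discard zero differences. Original n = 12; n_eff = number of nonzero differences = 12.
Nonzero differences (with sign): -6, -4, +5, +7, +8, -4, -4, +2, -6, +1, -1, +9
Step 2: Count signs: positive = 6, negative = 6.
Step 3: Under H0: P(positive) = 0.5, so the number of positives S ~ Bin(12, 0.5).
Step 4: Two-sided exact p-value = sum of Bin(12,0.5) probabilities at or below the observed probability = 1.000000.
Step 5: alpha = 0.05. fail to reject H0.

n_eff = 12, pos = 6, neg = 6, p = 1.000000, fail to reject H0.


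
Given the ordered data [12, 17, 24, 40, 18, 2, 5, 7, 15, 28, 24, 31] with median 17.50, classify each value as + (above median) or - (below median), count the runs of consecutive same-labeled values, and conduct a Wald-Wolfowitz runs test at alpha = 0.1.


Step 1: Compute median = 17.50; label A = above, B = below.
Labels in order: BBAAABBBBAAA  (n_A = 6, n_B = 6)
Step 2: Count runs R = 4.
Step 3: Under H0 (random ordering), E[R] = 2*n_A*n_B/(n_A+n_B) + 1 = 2*6*6/12 + 1 = 7.0000.
        Var[R] = 2*n_A*n_B*(2*n_A*n_B - n_A - n_B) / ((n_A+n_B)^2 * (n_A+n_B-1)) = 4320/1584 = 2.7273.
        SD[R] = 1.6514.
Step 4: Continuity-corrected z = (R + 0.5 - E[R]) / SD[R] = (4 + 0.5 - 7.0000) / 1.6514 = -1.5138.
Step 5: Two-sided p-value via normal approximation = 2*(1 - Phi(|z|)) = 0.130070.
Step 6: alpha = 0.1. fail to reject H0.

R = 4, z = -1.5138, p = 0.130070, fail to reject H0.


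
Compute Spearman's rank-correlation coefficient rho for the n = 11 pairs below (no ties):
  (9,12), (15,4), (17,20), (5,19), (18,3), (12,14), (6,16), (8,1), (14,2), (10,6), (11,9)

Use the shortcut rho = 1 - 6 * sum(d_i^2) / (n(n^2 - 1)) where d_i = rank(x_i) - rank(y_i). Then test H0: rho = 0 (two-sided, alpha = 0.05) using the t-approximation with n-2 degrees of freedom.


Step 1: Rank x and y separately (midranks; no ties here).
rank(x): 9->4, 15->9, 17->10, 5->1, 18->11, 12->7, 6->2, 8->3, 14->8, 10->5, 11->6
rank(y): 12->7, 4->4, 20->11, 19->10, 3->3, 14->8, 16->9, 1->1, 2->2, 6->5, 9->6
Step 2: d_i = R_x(i) - R_y(i); compute d_i^2.
  (4-7)^2=9, (9-4)^2=25, (10-11)^2=1, (1-10)^2=81, (11-3)^2=64, (7-8)^2=1, (2-9)^2=49, (3-1)^2=4, (8-2)^2=36, (5-5)^2=0, (6-6)^2=0
sum(d^2) = 270.
Step 3: rho = 1 - 6*270 / (11*(11^2 - 1)) = 1 - 1620/1320 = -0.227273.
Step 4: Under H0, t = rho * sqrt((n-2)/(1-rho^2)) = -0.7001 ~ t(9).
Step 5: Two-sided p-value from the t-distribution with 9 df = 0.501536.
Step 6: alpha = 0.05. fail to reject H0.

rho = -0.2273, p = 0.501536, fail to reject H0 at alpha = 0.05.


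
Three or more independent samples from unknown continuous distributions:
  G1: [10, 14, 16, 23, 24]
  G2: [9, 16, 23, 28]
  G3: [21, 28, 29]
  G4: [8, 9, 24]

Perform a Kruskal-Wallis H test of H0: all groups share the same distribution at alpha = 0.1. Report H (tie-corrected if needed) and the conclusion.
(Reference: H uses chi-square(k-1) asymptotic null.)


Step 1: Combine all N = 15 observations and assign midranks.
sorted (value, group, rank): (8,G4,1), (9,G2,2.5), (9,G4,2.5), (10,G1,4), (14,G1,5), (16,G1,6.5), (16,G2,6.5), (21,G3,8), (23,G1,9.5), (23,G2,9.5), (24,G1,11.5), (24,G4,11.5), (28,G2,13.5), (28,G3,13.5), (29,G3,15)
Step 2: Sum ranks within each group.
R_1 = 36.5 (n_1 = 5)
R_2 = 32 (n_2 = 4)
R_3 = 36.5 (n_3 = 3)
R_4 = 15 (n_4 = 3)
Step 3: H = 12/(N(N+1)) * sum(R_i^2/n_i) - 3(N+1)
     = 12/(15*16) * (36.5^2/5 + 32^2/4 + 36.5^2/3 + 15^2/3) - 3*16
     = 0.050000 * 1041.53 - 48
     = 4.076667.
Step 4: Ties present; correction factor C = 1 - 30/(15^3 - 15) = 0.991071. Corrected H = 4.076667 / 0.991071 = 4.113393.
Step 5: Under H0, H ~ chi^2(3); p-value = 0.249477.
Step 6: alpha = 0.1. fail to reject H0.

H = 4.1134, df = 3, p = 0.249477, fail to reject H0.


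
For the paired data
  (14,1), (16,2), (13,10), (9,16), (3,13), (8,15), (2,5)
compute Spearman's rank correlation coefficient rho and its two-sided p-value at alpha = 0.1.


Step 1: Rank x and y separately (midranks; no ties here).
rank(x): 14->6, 16->7, 13->5, 9->4, 3->2, 8->3, 2->1
rank(y): 1->1, 2->2, 10->4, 16->7, 13->5, 15->6, 5->3
Step 2: d_i = R_x(i) - R_y(i); compute d_i^2.
  (6-1)^2=25, (7-2)^2=25, (5-4)^2=1, (4-7)^2=9, (2-5)^2=9, (3-6)^2=9, (1-3)^2=4
sum(d^2) = 82.
Step 3: rho = 1 - 6*82 / (7*(7^2 - 1)) = 1 - 492/336 = -0.464286.
Step 4: Under H0, t = rho * sqrt((n-2)/(1-rho^2)) = -1.1722 ~ t(5).
Step 5: Two-sided p-value from the t-distribution with 5 df = 0.293934.
Step 6: alpha = 0.1. fail to reject H0.

rho = -0.4643, p = 0.293934, fail to reject H0 at alpha = 0.1.


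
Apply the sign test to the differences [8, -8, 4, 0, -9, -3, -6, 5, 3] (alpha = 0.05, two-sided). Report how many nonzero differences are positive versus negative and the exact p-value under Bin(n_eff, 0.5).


Step 1: Discard zero differences. Original n = 9; n_eff = number of nonzero differences = 8.
Nonzero differences (with sign): +8, -8, +4, -9, -3, -6, +5, +3
Step 2: Count signs: positive = 4, negative = 4.
Step 3: Under H0: P(positive) = 0.5, so the number of positives S ~ Bin(8, 0.5).
Step 4: Two-sided exact p-value = sum of Bin(8,0.5) probabilities at or below the observed probability = 1.000000.
Step 5: alpha = 0.05. fail to reject H0.

n_eff = 8, pos = 4, neg = 4, p = 1.000000, fail to reject H0.


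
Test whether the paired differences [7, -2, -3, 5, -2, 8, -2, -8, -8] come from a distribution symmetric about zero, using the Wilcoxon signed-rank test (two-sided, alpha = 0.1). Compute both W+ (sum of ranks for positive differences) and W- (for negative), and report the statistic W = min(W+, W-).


Step 1: Drop any zero differences (none here) and take |d_i|.
|d| = [7, 2, 3, 5, 2, 8, 2, 8, 8]
Step 2: Midrank |d_i| (ties get averaged ranks).
ranks: |7|->6, |2|->2, |3|->4, |5|->5, |2|->2, |8|->8, |2|->2, |8|->8, |8|->8
Step 3: Attach original signs; sum ranks with positive sign and with negative sign.
W+ = 6 + 5 + 8 = 19
W- = 2 + 4 + 2 + 2 + 8 + 8 = 26
(Check: W+ + W- = 45 should equal n(n+1)/2 = 45.)
Step 4: Test statistic W = min(W+, W-) = 19.
Step 5: Ties in |d|, so use the tie-corrected normal approximation.
        E[W] = n(n+1)/4 = 9*10/4 = 22.5.
        Tie groups: |d|=2 (t=3), |d|=8 (t=3); sum(t^3 - t) = 48.
        Var[W] = n(n+1)(2n+1)/24 - sum(t^3-t)/48 = 1710/24 - 48/48 = 70.25.
        z = (W - E[W]) / sqrt(Var[W]) = (19 - 22.5) / 8.3815 = -0.4176.
        Two-sided p = 2*Phi(z) = 0.676251.
Step 6: alpha = 0.1. fail to reject H0.

W+ = 19, W- = 26, W = min = 19, p = 0.676251, fail to reject H0.


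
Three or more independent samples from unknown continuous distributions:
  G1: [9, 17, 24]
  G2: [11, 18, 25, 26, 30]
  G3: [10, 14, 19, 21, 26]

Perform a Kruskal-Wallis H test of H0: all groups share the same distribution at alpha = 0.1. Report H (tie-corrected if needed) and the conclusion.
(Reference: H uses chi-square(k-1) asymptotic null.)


Step 1: Combine all N = 13 observations and assign midranks.
sorted (value, group, rank): (9,G1,1), (10,G3,2), (11,G2,3), (14,G3,4), (17,G1,5), (18,G2,6), (19,G3,7), (21,G3,8), (24,G1,9), (25,G2,10), (26,G2,11.5), (26,G3,11.5), (30,G2,13)
Step 2: Sum ranks within each group.
R_1 = 15 (n_1 = 3)
R_2 = 43.5 (n_2 = 5)
R_3 = 32.5 (n_3 = 5)
Step 3: H = 12/(N(N+1)) * sum(R_i^2/n_i) - 3(N+1)
     = 12/(13*14) * (15^2/3 + 43.5^2/5 + 32.5^2/5) - 3*14
     = 0.065934 * 664.7 - 42
     = 1.826374.
Step 4: Ties present; correction factor C = 1 - 6/(13^3 - 13) = 0.997253. Corrected H = 1.826374 / 0.997253 = 1.831405.
Step 5: Under H0, H ~ chi^2(2); p-value = 0.400235.
Step 6: alpha = 0.1. fail to reject H0.

H = 1.8314, df = 2, p = 0.400235, fail to reject H0.


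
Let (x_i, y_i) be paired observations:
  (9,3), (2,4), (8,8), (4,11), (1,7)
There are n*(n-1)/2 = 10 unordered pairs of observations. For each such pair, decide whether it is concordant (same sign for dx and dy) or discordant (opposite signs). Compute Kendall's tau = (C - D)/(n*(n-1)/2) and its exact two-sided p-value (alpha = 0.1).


Step 1: Enumerate the 10 unordered pairs (i,j) with i<j and classify each by sign(x_j-x_i) * sign(y_j-y_i).
  (1,2):dx=-7,dy=+1->D; (1,3):dx=-1,dy=+5->D; (1,4):dx=-5,dy=+8->D; (1,5):dx=-8,dy=+4->D
  (2,3):dx=+6,dy=+4->C; (2,4):dx=+2,dy=+7->C; (2,5):dx=-1,dy=+3->D; (3,4):dx=-4,dy=+3->D
  (3,5):dx=-7,dy=-1->C; (4,5):dx=-3,dy=-4->C
Step 2: C = 4, D = 6, total pairs = 10.
Step 3: tau = (C - D)/(n(n-1)/2) = (4 - 6)/10 = -0.200000.
Step 4: Exact two-sided p-value (enumerate n! = 120 permutations of y under H0): p = 0.816667.
Step 5: alpha = 0.1. fail to reject H0.

tau_b = -0.2000 (C=4, D=6), p = 0.816667, fail to reject H0.


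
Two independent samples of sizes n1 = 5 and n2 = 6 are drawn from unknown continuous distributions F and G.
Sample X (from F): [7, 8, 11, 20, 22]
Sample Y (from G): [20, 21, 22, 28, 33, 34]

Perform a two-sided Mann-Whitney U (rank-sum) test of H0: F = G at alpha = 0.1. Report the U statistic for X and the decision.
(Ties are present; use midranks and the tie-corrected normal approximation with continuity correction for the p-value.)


Step 1: Combine and sort all 11 observations; assign midranks.
sorted (value, group): (7,X), (8,X), (11,X), (20,X), (20,Y), (21,Y), (22,X), (22,Y), (28,Y), (33,Y), (34,Y)
ranks: 7->1, 8->2, 11->3, 20->4.5, 20->4.5, 21->6, 22->7.5, 22->7.5, 28->9, 33->10, 34->11
Step 2: Rank sum for X: R1 = 1 + 2 + 3 + 4.5 + 7.5 = 18.
Step 3: U_X = R1 - n1(n1+1)/2 = 18 - 5*6/2 = 18 - 15 = 3.
       U_Y = n1*n2 - U_X = 30 - 3 = 27.
Step 4: Ties are present, so use the tie-corrected normal approximation (with continuity correction) for the p-value.
Step 5: p-value = 0.034926; compare to alpha = 0.1. reject H0.

U_X = 3, p = 0.034926, reject H0 at alpha = 0.1.


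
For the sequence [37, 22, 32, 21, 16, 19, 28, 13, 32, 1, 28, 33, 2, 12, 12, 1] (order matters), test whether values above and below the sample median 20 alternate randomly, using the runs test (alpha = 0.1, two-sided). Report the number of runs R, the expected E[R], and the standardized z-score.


Step 1: Compute median = 20; label A = above, B = below.
Labels in order: AAAABBABABAABBBB  (n_A = 8, n_B = 8)
Step 2: Count runs R = 8.
Step 3: Under H0 (random ordering), E[R] = 2*n_A*n_B/(n_A+n_B) + 1 = 2*8*8/16 + 1 = 9.0000.
        Var[R] = 2*n_A*n_B*(2*n_A*n_B - n_A - n_B) / ((n_A+n_B)^2 * (n_A+n_B-1)) = 14336/3840 = 3.7333.
        SD[R] = 1.9322.
Step 4: Continuity-corrected z = (R + 0.5 - E[R]) / SD[R] = (8 + 0.5 - 9.0000) / 1.9322 = -0.2588.
Step 5: Two-sided p-value via normal approximation = 2*(1 - Phi(|z|)) = 0.795809.
Step 6: alpha = 0.1. fail to reject H0.

R = 8, z = -0.2588, p = 0.795809, fail to reject H0.


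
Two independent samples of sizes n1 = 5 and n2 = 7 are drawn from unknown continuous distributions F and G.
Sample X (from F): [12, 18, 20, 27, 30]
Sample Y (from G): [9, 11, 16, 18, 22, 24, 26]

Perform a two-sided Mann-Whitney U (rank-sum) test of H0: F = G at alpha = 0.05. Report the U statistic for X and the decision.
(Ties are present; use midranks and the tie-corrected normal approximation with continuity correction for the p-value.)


Step 1: Combine and sort all 12 observations; assign midranks.
sorted (value, group): (9,Y), (11,Y), (12,X), (16,Y), (18,X), (18,Y), (20,X), (22,Y), (24,Y), (26,Y), (27,X), (30,X)
ranks: 9->1, 11->2, 12->3, 16->4, 18->5.5, 18->5.5, 20->7, 22->8, 24->9, 26->10, 27->11, 30->12
Step 2: Rank sum for X: R1 = 3 + 5.5 + 7 + 11 + 12 = 38.5.
Step 3: U_X = R1 - n1(n1+1)/2 = 38.5 - 5*6/2 = 38.5 - 15 = 23.5.
       U_Y = n1*n2 - U_X = 35 - 23.5 = 11.5.
Step 4: Ties are present, so use the tie-corrected normal approximation (with continuity correction) for the p-value.
Step 5: p-value = 0.370914; compare to alpha = 0.05. fail to reject H0.

U_X = 23.5, p = 0.370914, fail to reject H0 at alpha = 0.05.


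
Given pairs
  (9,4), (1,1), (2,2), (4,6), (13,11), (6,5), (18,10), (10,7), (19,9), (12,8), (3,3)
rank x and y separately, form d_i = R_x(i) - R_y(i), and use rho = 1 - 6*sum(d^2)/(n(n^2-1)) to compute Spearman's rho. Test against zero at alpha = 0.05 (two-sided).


Step 1: Rank x and y separately (midranks; no ties here).
rank(x): 9->6, 1->1, 2->2, 4->4, 13->9, 6->5, 18->10, 10->7, 19->11, 12->8, 3->3
rank(y): 4->4, 1->1, 2->2, 6->6, 11->11, 5->5, 10->10, 7->7, 9->9, 8->8, 3->3
Step 2: d_i = R_x(i) - R_y(i); compute d_i^2.
  (6-4)^2=4, (1-1)^2=0, (2-2)^2=0, (4-6)^2=4, (9-11)^2=4, (5-5)^2=0, (10-10)^2=0, (7-7)^2=0, (11-9)^2=4, (8-8)^2=0, (3-3)^2=0
sum(d^2) = 16.
Step 3: rho = 1 - 6*16 / (11*(11^2 - 1)) = 1 - 96/1320 = 0.927273.
Step 4: Under H0, t = rho * sqrt((n-2)/(1-rho^2)) = 7.4303 ~ t(9).
Step 5: Two-sided p-value from the t-distribution with 9 df = 0.000040.
Step 6: alpha = 0.05. reject H0.

rho = 0.9273, p = 0.000040, reject H0 at alpha = 0.05.


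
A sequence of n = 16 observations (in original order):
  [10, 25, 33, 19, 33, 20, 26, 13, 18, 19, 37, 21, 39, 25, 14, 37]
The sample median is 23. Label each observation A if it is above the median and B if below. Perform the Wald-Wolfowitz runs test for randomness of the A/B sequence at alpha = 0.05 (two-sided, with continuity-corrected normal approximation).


Step 1: Compute median = 23; label A = above, B = below.
Labels in order: BAABABABBBABAABA  (n_A = 8, n_B = 8)
Step 2: Count runs R = 12.
Step 3: Under H0 (random ordering), E[R] = 2*n_A*n_B/(n_A+n_B) + 1 = 2*8*8/16 + 1 = 9.0000.
        Var[R] = 2*n_A*n_B*(2*n_A*n_B - n_A - n_B) / ((n_A+n_B)^2 * (n_A+n_B-1)) = 14336/3840 = 3.7333.
        SD[R] = 1.9322.
Step 4: Continuity-corrected z = (R - 0.5 - E[R]) / SD[R] = (12 - 0.5 - 9.0000) / 1.9322 = 1.2939.
Step 5: Two-sided p-value via normal approximation = 2*(1 - Phi(|z|)) = 0.195709.
Step 6: alpha = 0.05. fail to reject H0.

R = 12, z = 1.2939, p = 0.195709, fail to reject H0.


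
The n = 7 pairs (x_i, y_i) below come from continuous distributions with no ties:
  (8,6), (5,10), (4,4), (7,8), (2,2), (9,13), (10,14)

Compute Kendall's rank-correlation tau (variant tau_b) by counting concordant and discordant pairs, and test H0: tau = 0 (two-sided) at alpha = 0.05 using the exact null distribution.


Step 1: Enumerate the 21 unordered pairs (i,j) with i<j and classify each by sign(x_j-x_i) * sign(y_j-y_i).
  (1,2):dx=-3,dy=+4->D; (1,3):dx=-4,dy=-2->C; (1,4):dx=-1,dy=+2->D; (1,5):dx=-6,dy=-4->C
  (1,6):dx=+1,dy=+7->C; (1,7):dx=+2,dy=+8->C; (2,3):dx=-1,dy=-6->C; (2,4):dx=+2,dy=-2->D
  (2,5):dx=-3,dy=-8->C; (2,6):dx=+4,dy=+3->C; (2,7):dx=+5,dy=+4->C; (3,4):dx=+3,dy=+4->C
  (3,5):dx=-2,dy=-2->C; (3,6):dx=+5,dy=+9->C; (3,7):dx=+6,dy=+10->C; (4,5):dx=-5,dy=-6->C
  (4,6):dx=+2,dy=+5->C; (4,7):dx=+3,dy=+6->C; (5,6):dx=+7,dy=+11->C; (5,7):dx=+8,dy=+12->C
  (6,7):dx=+1,dy=+1->C
Step 2: C = 18, D = 3, total pairs = 21.
Step 3: tau = (C - D)/(n(n-1)/2) = (18 - 3)/21 = 0.714286.
Step 4: Exact two-sided p-value (enumerate n! = 5040 permutations of y under H0): p = 0.030159.
Step 5: alpha = 0.05. reject H0.

tau_b = 0.7143 (C=18, D=3), p = 0.030159, reject H0.


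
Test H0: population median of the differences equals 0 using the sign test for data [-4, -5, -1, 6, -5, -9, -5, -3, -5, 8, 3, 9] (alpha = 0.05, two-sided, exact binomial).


Step 1: Discard zero differences. Original n = 12; n_eff = number of nonzero differences = 12.
Nonzero differences (with sign): -4, -5, -1, +6, -5, -9, -5, -3, -5, +8, +3, +9
Step 2: Count signs: positive = 4, negative = 8.
Step 3: Under H0: P(positive) = 0.5, so the number of positives S ~ Bin(12, 0.5).
Step 4: Two-sided exact p-value = sum of Bin(12,0.5) probabilities at or below the observed probability = 0.387695.
Step 5: alpha = 0.05. fail to reject H0.

n_eff = 12, pos = 4, neg = 8, p = 0.387695, fail to reject H0.


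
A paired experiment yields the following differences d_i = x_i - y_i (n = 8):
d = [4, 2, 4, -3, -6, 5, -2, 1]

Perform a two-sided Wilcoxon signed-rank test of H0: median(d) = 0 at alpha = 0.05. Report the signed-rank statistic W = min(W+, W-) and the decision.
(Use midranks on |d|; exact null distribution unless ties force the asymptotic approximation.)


Step 1: Drop any zero differences (none here) and take |d_i|.
|d| = [4, 2, 4, 3, 6, 5, 2, 1]
Step 2: Midrank |d_i| (ties get averaged ranks).
ranks: |4|->5.5, |2|->2.5, |4|->5.5, |3|->4, |6|->8, |5|->7, |2|->2.5, |1|->1
Step 3: Attach original signs; sum ranks with positive sign and with negative sign.
W+ = 5.5 + 2.5 + 5.5 + 7 + 1 = 21.5
W- = 4 + 8 + 2.5 = 14.5
(Check: W+ + W- = 36 should equal n(n+1)/2 = 36.)
Step 4: Test statistic W = min(W+, W-) = 14.5.
Step 5: Ties in |d|, so use the tie-corrected normal approximation.
        E[W] = n(n+1)/4 = 8*9/4 = 18.
        Tie groups: |d|=2 (t=2), |d|=4 (t=2); sum(t^3 - t) = 12.
        Var[W] = n(n+1)(2n+1)/24 - sum(t^3-t)/48 = 1224/24 - 12/48 = 50.75.
        z = (W - E[W]) / sqrt(Var[W]) = (14.5 - 18) / 7.1239 = -0.4913.
        Two-sided p = 2*Phi(z) = 0.623212.
Step 6: alpha = 0.05. fail to reject H0.

W+ = 21.5, W- = 14.5, W = min = 14.5, p = 0.623212, fail to reject H0.


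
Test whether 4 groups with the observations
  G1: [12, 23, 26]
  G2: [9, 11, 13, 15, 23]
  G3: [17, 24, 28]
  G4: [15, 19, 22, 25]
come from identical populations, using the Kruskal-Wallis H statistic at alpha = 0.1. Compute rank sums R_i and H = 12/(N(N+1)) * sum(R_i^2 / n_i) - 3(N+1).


Step 1: Combine all N = 15 observations and assign midranks.
sorted (value, group, rank): (9,G2,1), (11,G2,2), (12,G1,3), (13,G2,4), (15,G2,5.5), (15,G4,5.5), (17,G3,7), (19,G4,8), (22,G4,9), (23,G1,10.5), (23,G2,10.5), (24,G3,12), (25,G4,13), (26,G1,14), (28,G3,15)
Step 2: Sum ranks within each group.
R_1 = 27.5 (n_1 = 3)
R_2 = 23 (n_2 = 5)
R_3 = 34 (n_3 = 3)
R_4 = 35.5 (n_4 = 4)
Step 3: H = 12/(N(N+1)) * sum(R_i^2/n_i) - 3(N+1)
     = 12/(15*16) * (27.5^2/3 + 23^2/5 + 34^2/3 + 35.5^2/4) - 3*16
     = 0.050000 * 1058.28 - 48
     = 4.913958.
Step 4: Ties present; correction factor C = 1 - 12/(15^3 - 15) = 0.996429. Corrected H = 4.913958 / 0.996429 = 4.931571.
Step 5: Under H0, H ~ chi^2(3); p-value = 0.176877.
Step 6: alpha = 0.1. fail to reject H0.

H = 4.9316, df = 3, p = 0.176877, fail to reject H0.


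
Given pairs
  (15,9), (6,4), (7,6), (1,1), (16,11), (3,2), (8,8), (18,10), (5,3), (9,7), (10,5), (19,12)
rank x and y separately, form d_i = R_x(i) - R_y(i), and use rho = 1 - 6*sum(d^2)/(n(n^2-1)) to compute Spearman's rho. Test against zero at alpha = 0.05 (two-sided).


Step 1: Rank x and y separately (midranks; no ties here).
rank(x): 15->9, 6->4, 7->5, 1->1, 16->10, 3->2, 8->6, 18->11, 5->3, 9->7, 10->8, 19->12
rank(y): 9->9, 4->4, 6->6, 1->1, 11->11, 2->2, 8->8, 10->10, 3->3, 7->7, 5->5, 12->12
Step 2: d_i = R_x(i) - R_y(i); compute d_i^2.
  (9-9)^2=0, (4-4)^2=0, (5-6)^2=1, (1-1)^2=0, (10-11)^2=1, (2-2)^2=0, (6-8)^2=4, (11-10)^2=1, (3-3)^2=0, (7-7)^2=0, (8-5)^2=9, (12-12)^2=0
sum(d^2) = 16.
Step 3: rho = 1 - 6*16 / (12*(12^2 - 1)) = 1 - 96/1716 = 0.944056.
Step 4: Under H0, t = rho * sqrt((n-2)/(1-rho^2)) = 9.0525 ~ t(10).
Step 5: Two-sided p-value from the t-distribution with 10 df = 0.000004.
Step 6: alpha = 0.05. reject H0.

rho = 0.9441, p = 0.000004, reject H0 at alpha = 0.05.


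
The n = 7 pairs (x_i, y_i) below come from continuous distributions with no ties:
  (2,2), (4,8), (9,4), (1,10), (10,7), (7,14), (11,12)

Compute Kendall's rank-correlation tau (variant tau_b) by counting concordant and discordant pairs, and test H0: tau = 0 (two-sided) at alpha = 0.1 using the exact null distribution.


Step 1: Enumerate the 21 unordered pairs (i,j) with i<j and classify each by sign(x_j-x_i) * sign(y_j-y_i).
  (1,2):dx=+2,dy=+6->C; (1,3):dx=+7,dy=+2->C; (1,4):dx=-1,dy=+8->D; (1,5):dx=+8,dy=+5->C
  (1,6):dx=+5,dy=+12->C; (1,7):dx=+9,dy=+10->C; (2,3):dx=+5,dy=-4->D; (2,4):dx=-3,dy=+2->D
  (2,5):dx=+6,dy=-1->D; (2,6):dx=+3,dy=+6->C; (2,7):dx=+7,dy=+4->C; (3,4):dx=-8,dy=+6->D
  (3,5):dx=+1,dy=+3->C; (3,6):dx=-2,dy=+10->D; (3,7):dx=+2,dy=+8->C; (4,5):dx=+9,dy=-3->D
  (4,6):dx=+6,dy=+4->C; (4,7):dx=+10,dy=+2->C; (5,6):dx=-3,dy=+7->D; (5,7):dx=+1,dy=+5->C
  (6,7):dx=+4,dy=-2->D
Step 2: C = 12, D = 9, total pairs = 21.
Step 3: tau = (C - D)/(n(n-1)/2) = (12 - 9)/21 = 0.142857.
Step 4: Exact two-sided p-value (enumerate n! = 5040 permutations of y under H0): p = 0.772619.
Step 5: alpha = 0.1. fail to reject H0.

tau_b = 0.1429 (C=12, D=9), p = 0.772619, fail to reject H0.


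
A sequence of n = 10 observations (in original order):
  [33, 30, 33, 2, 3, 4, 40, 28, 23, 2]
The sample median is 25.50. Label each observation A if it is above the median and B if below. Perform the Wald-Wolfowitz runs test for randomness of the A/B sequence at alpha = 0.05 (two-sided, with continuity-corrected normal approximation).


Step 1: Compute median = 25.50; label A = above, B = below.
Labels in order: AAABBBAABB  (n_A = 5, n_B = 5)
Step 2: Count runs R = 4.
Step 3: Under H0 (random ordering), E[R] = 2*n_A*n_B/(n_A+n_B) + 1 = 2*5*5/10 + 1 = 6.0000.
        Var[R] = 2*n_A*n_B*(2*n_A*n_B - n_A - n_B) / ((n_A+n_B)^2 * (n_A+n_B-1)) = 2000/900 = 2.2222.
        SD[R] = 1.4907.
Step 4: Continuity-corrected z = (R + 0.5 - E[R]) / SD[R] = (4 + 0.5 - 6.0000) / 1.4907 = -1.0062.
Step 5: Two-sided p-value via normal approximation = 2*(1 - Phi(|z|)) = 0.314305.
Step 6: alpha = 0.05. fail to reject H0.

R = 4, z = -1.0062, p = 0.314305, fail to reject H0.


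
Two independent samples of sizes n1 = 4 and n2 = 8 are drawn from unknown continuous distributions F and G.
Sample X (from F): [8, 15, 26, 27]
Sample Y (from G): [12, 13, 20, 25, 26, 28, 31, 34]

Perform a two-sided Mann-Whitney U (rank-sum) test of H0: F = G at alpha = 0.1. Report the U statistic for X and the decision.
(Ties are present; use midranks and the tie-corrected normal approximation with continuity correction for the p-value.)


Step 1: Combine and sort all 12 observations; assign midranks.
sorted (value, group): (8,X), (12,Y), (13,Y), (15,X), (20,Y), (25,Y), (26,X), (26,Y), (27,X), (28,Y), (31,Y), (34,Y)
ranks: 8->1, 12->2, 13->3, 15->4, 20->5, 25->6, 26->7.5, 26->7.5, 27->9, 28->10, 31->11, 34->12
Step 2: Rank sum for X: R1 = 1 + 4 + 7.5 + 9 = 21.5.
Step 3: U_X = R1 - n1(n1+1)/2 = 21.5 - 4*5/2 = 21.5 - 10 = 11.5.
       U_Y = n1*n2 - U_X = 32 - 11.5 = 20.5.
Step 4: Ties are present, so use the tie-corrected normal approximation (with continuity correction) for the p-value.
Step 5: p-value = 0.496152; compare to alpha = 0.1. fail to reject H0.

U_X = 11.5, p = 0.496152, fail to reject H0 at alpha = 0.1.


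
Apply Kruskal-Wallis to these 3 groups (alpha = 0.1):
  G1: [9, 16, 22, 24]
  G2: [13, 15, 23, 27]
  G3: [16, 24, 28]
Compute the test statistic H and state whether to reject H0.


Step 1: Combine all N = 11 observations and assign midranks.
sorted (value, group, rank): (9,G1,1), (13,G2,2), (15,G2,3), (16,G1,4.5), (16,G3,4.5), (22,G1,6), (23,G2,7), (24,G1,8.5), (24,G3,8.5), (27,G2,10), (28,G3,11)
Step 2: Sum ranks within each group.
R_1 = 20 (n_1 = 4)
R_2 = 22 (n_2 = 4)
R_3 = 24 (n_3 = 3)
Step 3: H = 12/(N(N+1)) * sum(R_i^2/n_i) - 3(N+1)
     = 12/(11*12) * (20^2/4 + 22^2/4 + 24^2/3) - 3*12
     = 0.090909 * 413 - 36
     = 1.545455.
Step 4: Ties present; correction factor C = 1 - 12/(11^3 - 11) = 0.990909. Corrected H = 1.545455 / 0.990909 = 1.559633.
Step 5: Under H0, H ~ chi^2(2); p-value = 0.458490.
Step 6: alpha = 0.1. fail to reject H0.

H = 1.5596, df = 2, p = 0.458490, fail to reject H0.


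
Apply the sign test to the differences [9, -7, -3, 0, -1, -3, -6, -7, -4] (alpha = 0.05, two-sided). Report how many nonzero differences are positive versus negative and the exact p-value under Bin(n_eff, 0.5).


Step 1: Discard zero differences. Original n = 9; n_eff = number of nonzero differences = 8.
Nonzero differences (with sign): +9, -7, -3, -1, -3, -6, -7, -4
Step 2: Count signs: positive = 1, negative = 7.
Step 3: Under H0: P(positive) = 0.5, so the number of positives S ~ Bin(8, 0.5).
Step 4: Two-sided exact p-value = sum of Bin(8,0.5) probabilities at or below the observed probability = 0.070312.
Step 5: alpha = 0.05. fail to reject H0.

n_eff = 8, pos = 1, neg = 7, p = 0.070312, fail to reject H0.


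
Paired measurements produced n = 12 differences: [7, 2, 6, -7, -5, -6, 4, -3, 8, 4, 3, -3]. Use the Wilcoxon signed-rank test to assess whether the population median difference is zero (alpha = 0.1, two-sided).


Step 1: Drop any zero differences (none here) and take |d_i|.
|d| = [7, 2, 6, 7, 5, 6, 4, 3, 8, 4, 3, 3]
Step 2: Midrank |d_i| (ties get averaged ranks).
ranks: |7|->10.5, |2|->1, |6|->8.5, |7|->10.5, |5|->7, |6|->8.5, |4|->5.5, |3|->3, |8|->12, |4|->5.5, |3|->3, |3|->3
Step 3: Attach original signs; sum ranks with positive sign and with negative sign.
W+ = 10.5 + 1 + 8.5 + 5.5 + 12 + 5.5 + 3 = 46
W- = 10.5 + 7 + 8.5 + 3 + 3 = 32
(Check: W+ + W- = 78 should equal n(n+1)/2 = 78.)
Step 4: Test statistic W = min(W+, W-) = 32.
Step 5: Ties in |d|, so use the tie-corrected normal approximation.
        E[W] = n(n+1)/4 = 12*13/4 = 39.
        Tie groups: |d|=3 (t=3), |d|=4 (t=2), |d|=6 (t=2), |d|=7 (t=2); sum(t^3 - t) = 42.
        Var[W] = n(n+1)(2n+1)/24 - sum(t^3-t)/48 = 3900/24 - 42/48 = 161.625.
        z = (W - E[W]) / sqrt(Var[W]) = (32 - 39) / 12.7132 = -0.5506.
        Two-sided p = 2*Phi(z) = 0.581901.
Step 6: alpha = 0.1. fail to reject H0.

W+ = 46, W- = 32, W = min = 32, p = 0.581901, fail to reject H0.


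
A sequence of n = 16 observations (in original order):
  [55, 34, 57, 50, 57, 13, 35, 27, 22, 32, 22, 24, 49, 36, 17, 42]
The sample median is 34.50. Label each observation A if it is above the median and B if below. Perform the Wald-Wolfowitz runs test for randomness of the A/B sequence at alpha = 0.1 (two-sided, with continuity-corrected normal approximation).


Step 1: Compute median = 34.50; label A = above, B = below.
Labels in order: ABAAABABBBBBAABA  (n_A = 8, n_B = 8)
Step 2: Count runs R = 9.
Step 3: Under H0 (random ordering), E[R] = 2*n_A*n_B/(n_A+n_B) + 1 = 2*8*8/16 + 1 = 9.0000.
        Var[R] = 2*n_A*n_B*(2*n_A*n_B - n_A - n_B) / ((n_A+n_B)^2 * (n_A+n_B-1)) = 14336/3840 = 3.7333.
        SD[R] = 1.9322.
Step 4: R = E[R], so z = 0 with no continuity correction.
Step 5: Two-sided p-value via normal approximation = 2*(1 - Phi(|z|)) = 1.000000.
Step 6: alpha = 0.1. fail to reject H0.

R = 9, z = 0.0000, p = 1.000000, fail to reject H0.


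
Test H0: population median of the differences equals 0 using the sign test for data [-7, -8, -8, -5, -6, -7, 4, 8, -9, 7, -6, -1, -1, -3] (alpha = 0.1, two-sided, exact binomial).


Step 1: Discard zero differences. Original n = 14; n_eff = number of nonzero differences = 14.
Nonzero differences (with sign): -7, -8, -8, -5, -6, -7, +4, +8, -9, +7, -6, -1, -1, -3
Step 2: Count signs: positive = 3, negative = 11.
Step 3: Under H0: P(positive) = 0.5, so the number of positives S ~ Bin(14, 0.5).
Step 4: Two-sided exact p-value = sum of Bin(14,0.5) probabilities at or below the observed probability = 0.057373.
Step 5: alpha = 0.1. reject H0.

n_eff = 14, pos = 3, neg = 11, p = 0.057373, reject H0.


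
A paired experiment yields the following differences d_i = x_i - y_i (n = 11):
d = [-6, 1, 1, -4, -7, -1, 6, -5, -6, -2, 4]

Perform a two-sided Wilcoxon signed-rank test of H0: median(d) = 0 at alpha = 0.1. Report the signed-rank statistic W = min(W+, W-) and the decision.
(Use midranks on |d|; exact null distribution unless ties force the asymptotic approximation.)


Step 1: Drop any zero differences (none here) and take |d_i|.
|d| = [6, 1, 1, 4, 7, 1, 6, 5, 6, 2, 4]
Step 2: Midrank |d_i| (ties get averaged ranks).
ranks: |6|->9, |1|->2, |1|->2, |4|->5.5, |7|->11, |1|->2, |6|->9, |5|->7, |6|->9, |2|->4, |4|->5.5
Step 3: Attach original signs; sum ranks with positive sign and with negative sign.
W+ = 2 + 2 + 9 + 5.5 = 18.5
W- = 9 + 5.5 + 11 + 2 + 7 + 9 + 4 = 47.5
(Check: W+ + W- = 66 should equal n(n+1)/2 = 66.)
Step 4: Test statistic W = min(W+, W-) = 18.5.
Step 5: Ties in |d|, so use the tie-corrected normal approximation.
        E[W] = n(n+1)/4 = 11*12/4 = 33.
        Tie groups: |d|=1 (t=3), |d|=4 (t=2), |d|=6 (t=3); sum(t^3 - t) = 54.
        Var[W] = n(n+1)(2n+1)/24 - sum(t^3-t)/48 = 3036/24 - 54/48 = 125.375.
        z = (W - E[W]) / sqrt(Var[W]) = (18.5 - 33) / 11.1971 = -1.2950.
        Two-sided p = 2*Phi(z) = 0.195328.
Step 6: alpha = 0.1. fail to reject H0.

W+ = 18.5, W- = 47.5, W = min = 18.5, p = 0.195328, fail to reject H0.


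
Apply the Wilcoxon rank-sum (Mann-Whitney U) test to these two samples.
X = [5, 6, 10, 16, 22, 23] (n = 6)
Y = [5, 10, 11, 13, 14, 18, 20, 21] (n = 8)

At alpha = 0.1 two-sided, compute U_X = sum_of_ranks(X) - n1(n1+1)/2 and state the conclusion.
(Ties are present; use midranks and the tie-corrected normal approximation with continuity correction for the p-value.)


Step 1: Combine and sort all 14 observations; assign midranks.
sorted (value, group): (5,X), (5,Y), (6,X), (10,X), (10,Y), (11,Y), (13,Y), (14,Y), (16,X), (18,Y), (20,Y), (21,Y), (22,X), (23,X)
ranks: 5->1.5, 5->1.5, 6->3, 10->4.5, 10->4.5, 11->6, 13->7, 14->8, 16->9, 18->10, 20->11, 21->12, 22->13, 23->14
Step 2: Rank sum for X: R1 = 1.5 + 3 + 4.5 + 9 + 13 + 14 = 45.
Step 3: U_X = R1 - n1(n1+1)/2 = 45 - 6*7/2 = 45 - 21 = 24.
       U_Y = n1*n2 - U_X = 48 - 24 = 24.
Step 4: Ties are present, so use the tie-corrected normal approximation (with continuity correction) for the p-value.
Step 5: p-value = 1.000000; compare to alpha = 0.1. fail to reject H0.

U_X = 24, p = 1.000000, fail to reject H0 at alpha = 0.1.


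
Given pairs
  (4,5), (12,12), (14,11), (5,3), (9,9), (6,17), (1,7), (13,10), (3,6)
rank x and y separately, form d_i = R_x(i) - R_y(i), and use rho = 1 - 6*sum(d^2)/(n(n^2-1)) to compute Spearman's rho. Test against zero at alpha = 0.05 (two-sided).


Step 1: Rank x and y separately (midranks; no ties here).
rank(x): 4->3, 12->7, 14->9, 5->4, 9->6, 6->5, 1->1, 13->8, 3->2
rank(y): 5->2, 12->8, 11->7, 3->1, 9->5, 17->9, 7->4, 10->6, 6->3
Step 2: d_i = R_x(i) - R_y(i); compute d_i^2.
  (3-2)^2=1, (7-8)^2=1, (9-7)^2=4, (4-1)^2=9, (6-5)^2=1, (5-9)^2=16, (1-4)^2=9, (8-6)^2=4, (2-3)^2=1
sum(d^2) = 46.
Step 3: rho = 1 - 6*46 / (9*(9^2 - 1)) = 1 - 276/720 = 0.616667.
Step 4: Under H0, t = rho * sqrt((n-2)/(1-rho^2)) = 2.0725 ~ t(7).
Step 5: Two-sided p-value from the t-distribution with 7 df = 0.076929.
Step 6: alpha = 0.05. fail to reject H0.

rho = 0.6167, p = 0.076929, fail to reject H0 at alpha = 0.05.


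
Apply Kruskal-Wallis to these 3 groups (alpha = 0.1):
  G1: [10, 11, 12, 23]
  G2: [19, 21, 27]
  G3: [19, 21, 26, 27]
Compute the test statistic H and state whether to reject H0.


Step 1: Combine all N = 11 observations and assign midranks.
sorted (value, group, rank): (10,G1,1), (11,G1,2), (12,G1,3), (19,G2,4.5), (19,G3,4.5), (21,G2,6.5), (21,G3,6.5), (23,G1,8), (26,G3,9), (27,G2,10.5), (27,G3,10.5)
Step 2: Sum ranks within each group.
R_1 = 14 (n_1 = 4)
R_2 = 21.5 (n_2 = 3)
R_3 = 30.5 (n_3 = 4)
Step 3: H = 12/(N(N+1)) * sum(R_i^2/n_i) - 3(N+1)
     = 12/(11*12) * (14^2/4 + 21.5^2/3 + 30.5^2/4) - 3*12
     = 0.090909 * 435.646 - 36
     = 3.604167.
Step 4: Ties present; correction factor C = 1 - 18/(11^3 - 11) = 0.986364. Corrected H = 3.604167 / 0.986364 = 3.653994.
Step 5: Under H0, H ~ chi^2(2); p-value = 0.160896.
Step 6: alpha = 0.1. fail to reject H0.

H = 3.6540, df = 2, p = 0.160896, fail to reject H0.


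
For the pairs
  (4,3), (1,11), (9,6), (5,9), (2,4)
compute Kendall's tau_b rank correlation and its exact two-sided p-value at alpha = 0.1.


Step 1: Enumerate the 10 unordered pairs (i,j) with i<j and classify each by sign(x_j-x_i) * sign(y_j-y_i).
  (1,2):dx=-3,dy=+8->D; (1,3):dx=+5,dy=+3->C; (1,4):dx=+1,dy=+6->C; (1,5):dx=-2,dy=+1->D
  (2,3):dx=+8,dy=-5->D; (2,4):dx=+4,dy=-2->D; (2,5):dx=+1,dy=-7->D; (3,4):dx=-4,dy=+3->D
  (3,5):dx=-7,dy=-2->C; (4,5):dx=-3,dy=-5->C
Step 2: C = 4, D = 6, total pairs = 10.
Step 3: tau = (C - D)/(n(n-1)/2) = (4 - 6)/10 = -0.200000.
Step 4: Exact two-sided p-value (enumerate n! = 120 permutations of y under H0): p = 0.816667.
Step 5: alpha = 0.1. fail to reject H0.

tau_b = -0.2000 (C=4, D=6), p = 0.816667, fail to reject H0.


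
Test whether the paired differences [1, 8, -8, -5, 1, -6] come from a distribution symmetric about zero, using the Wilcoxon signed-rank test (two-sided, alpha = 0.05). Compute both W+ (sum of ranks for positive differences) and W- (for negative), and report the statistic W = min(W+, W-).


Step 1: Drop any zero differences (none here) and take |d_i|.
|d| = [1, 8, 8, 5, 1, 6]
Step 2: Midrank |d_i| (ties get averaged ranks).
ranks: |1|->1.5, |8|->5.5, |8|->5.5, |5|->3, |1|->1.5, |6|->4
Step 3: Attach original signs; sum ranks with positive sign and with negative sign.
W+ = 1.5 + 5.5 + 1.5 = 8.5
W- = 5.5 + 3 + 4 = 12.5
(Check: W+ + W- = 21 should equal n(n+1)/2 = 21.)
Step 4: Test statistic W = min(W+, W-) = 8.5.
Step 5: Ties in |d|, so use the tie-corrected normal approximation.
        E[W] = n(n+1)/4 = 6*7/4 = 10.5.
        Tie groups: |d|=1 (t=2), |d|=8 (t=2); sum(t^3 - t) = 12.
        Var[W] = n(n+1)(2n+1)/24 - sum(t^3-t)/48 = 546/24 - 12/48 = 22.5.
        z = (W - E[W]) / sqrt(Var[W]) = (8.5 - 10.5) / 4.7434 = -0.4216.
        Two-sided p = 2*Phi(z) = 0.673290.
Step 6: alpha = 0.05. fail to reject H0.

W+ = 8.5, W- = 12.5, W = min = 8.5, p = 0.673290, fail to reject H0.


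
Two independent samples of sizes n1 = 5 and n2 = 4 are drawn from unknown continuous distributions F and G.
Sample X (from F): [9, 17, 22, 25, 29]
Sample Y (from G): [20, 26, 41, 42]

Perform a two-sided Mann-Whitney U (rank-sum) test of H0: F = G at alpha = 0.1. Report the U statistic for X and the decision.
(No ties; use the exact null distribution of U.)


Step 1: Combine and sort all 9 observations; assign midranks.
sorted (value, group): (9,X), (17,X), (20,Y), (22,X), (25,X), (26,Y), (29,X), (41,Y), (42,Y)
ranks: 9->1, 17->2, 20->3, 22->4, 25->5, 26->6, 29->7, 41->8, 42->9
Step 2: Rank sum for X: R1 = 1 + 2 + 4 + 5 + 7 = 19.
Step 3: U_X = R1 - n1(n1+1)/2 = 19 - 5*6/2 = 19 - 15 = 4.
       U_Y = n1*n2 - U_X = 20 - 4 = 16.
Step 4: No ties, so the exact null distribution of U (based on enumerating the C(9,5) = 126 equally likely rank assignments) gives the two-sided p-value.
Step 5: p-value = 0.190476; compare to alpha = 0.1. fail to reject H0.

U_X = 4, p = 0.190476, fail to reject H0 at alpha = 0.1.


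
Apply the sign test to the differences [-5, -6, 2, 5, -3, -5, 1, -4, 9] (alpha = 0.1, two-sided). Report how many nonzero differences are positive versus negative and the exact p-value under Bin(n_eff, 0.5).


Step 1: Discard zero differences. Original n = 9; n_eff = number of nonzero differences = 9.
Nonzero differences (with sign): -5, -6, +2, +5, -3, -5, +1, -4, +9
Step 2: Count signs: positive = 4, negative = 5.
Step 3: Under H0: P(positive) = 0.5, so the number of positives S ~ Bin(9, 0.5).
Step 4: Two-sided exact p-value = sum of Bin(9,0.5) probabilities at or below the observed probability = 1.000000.
Step 5: alpha = 0.1. fail to reject H0.

n_eff = 9, pos = 4, neg = 5, p = 1.000000, fail to reject H0.


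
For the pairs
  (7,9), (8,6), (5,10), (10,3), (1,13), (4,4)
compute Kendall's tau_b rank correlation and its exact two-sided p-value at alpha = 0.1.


Step 1: Enumerate the 15 unordered pairs (i,j) with i<j and classify each by sign(x_j-x_i) * sign(y_j-y_i).
  (1,2):dx=+1,dy=-3->D; (1,3):dx=-2,dy=+1->D; (1,4):dx=+3,dy=-6->D; (1,5):dx=-6,dy=+4->D
  (1,6):dx=-3,dy=-5->C; (2,3):dx=-3,dy=+4->D; (2,4):dx=+2,dy=-3->D; (2,5):dx=-7,dy=+7->D
  (2,6):dx=-4,dy=-2->C; (3,4):dx=+5,dy=-7->D; (3,5):dx=-4,dy=+3->D; (3,6):dx=-1,dy=-6->C
  (4,5):dx=-9,dy=+10->D; (4,6):dx=-6,dy=+1->D; (5,6):dx=+3,dy=-9->D
Step 2: C = 3, D = 12, total pairs = 15.
Step 3: tau = (C - D)/(n(n-1)/2) = (3 - 12)/15 = -0.600000.
Step 4: Exact two-sided p-value (enumerate n! = 720 permutations of y under H0): p = 0.136111.
Step 5: alpha = 0.1. fail to reject H0.

tau_b = -0.6000 (C=3, D=12), p = 0.136111, fail to reject H0.


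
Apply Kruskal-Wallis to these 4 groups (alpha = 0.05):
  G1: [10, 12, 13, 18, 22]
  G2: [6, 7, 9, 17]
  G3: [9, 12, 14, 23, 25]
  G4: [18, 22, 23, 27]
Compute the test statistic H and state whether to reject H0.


Step 1: Combine all N = 18 observations and assign midranks.
sorted (value, group, rank): (6,G2,1), (7,G2,2), (9,G2,3.5), (9,G3,3.5), (10,G1,5), (12,G1,6.5), (12,G3,6.5), (13,G1,8), (14,G3,9), (17,G2,10), (18,G1,11.5), (18,G4,11.5), (22,G1,13.5), (22,G4,13.5), (23,G3,15.5), (23,G4,15.5), (25,G3,17), (27,G4,18)
Step 2: Sum ranks within each group.
R_1 = 44.5 (n_1 = 5)
R_2 = 16.5 (n_2 = 4)
R_3 = 51.5 (n_3 = 5)
R_4 = 58.5 (n_4 = 4)
Step 3: H = 12/(N(N+1)) * sum(R_i^2/n_i) - 3(N+1)
     = 12/(18*19) * (44.5^2/5 + 16.5^2/4 + 51.5^2/5 + 58.5^2/4) - 3*19
     = 0.035088 * 1850.12 - 57
     = 7.916667.
Step 4: Ties present; correction factor C = 1 - 30/(18^3 - 18) = 0.994840. Corrected H = 7.916667 / 0.994840 = 7.957728.
Step 5: Under H0, H ~ chi^2(3); p-value = 0.046893.
Step 6: alpha = 0.05. reject H0.

H = 7.9577, df = 3, p = 0.046893, reject H0.
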